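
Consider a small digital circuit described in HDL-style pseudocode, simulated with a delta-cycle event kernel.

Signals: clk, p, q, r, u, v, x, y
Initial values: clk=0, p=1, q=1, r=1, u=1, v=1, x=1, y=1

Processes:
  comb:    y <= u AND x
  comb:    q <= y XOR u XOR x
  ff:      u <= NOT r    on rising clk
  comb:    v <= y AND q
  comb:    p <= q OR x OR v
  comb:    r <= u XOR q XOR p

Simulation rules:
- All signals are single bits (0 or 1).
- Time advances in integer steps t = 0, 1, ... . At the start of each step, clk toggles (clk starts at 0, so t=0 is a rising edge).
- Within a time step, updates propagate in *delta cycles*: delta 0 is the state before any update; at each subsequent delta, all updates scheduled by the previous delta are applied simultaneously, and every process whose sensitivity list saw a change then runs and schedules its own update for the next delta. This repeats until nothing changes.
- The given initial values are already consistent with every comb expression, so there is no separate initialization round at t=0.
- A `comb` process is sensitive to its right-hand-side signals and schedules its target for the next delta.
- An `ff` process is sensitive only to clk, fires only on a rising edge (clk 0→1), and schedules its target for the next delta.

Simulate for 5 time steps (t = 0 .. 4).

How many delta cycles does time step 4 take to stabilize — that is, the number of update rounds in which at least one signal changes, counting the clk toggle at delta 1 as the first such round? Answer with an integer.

5

t0.Δ0 u=1 clk=0 v=1 x=1 r=1 p=1 y=1 q=1
t0.Δ1 u=1 clk=1 v=1 x=1 r=1 p=1 y=1 q=1
t0.Δ2 u=0 clk=1 v=1 x=1 r=1 p=1 y=1 q=1
t0.Δ3 u=0 clk=1 v=1 x=1 r=0 p=1 y=0 q=0
t0.Δ4 u=0 clk=1 v=0 x=1 r=1 p=1 y=0 q=1
t0.Δ5 u=0 clk=1 v=0 x=1 r=0 p=1 y=0 q=1
t1.Δ0 u=0 clk=1 v=0 x=1 r=0 p=1 y=0 q=1
t1.Δ1 u=0 clk=0 v=0 x=1 r=0 p=1 y=0 q=1
t2.Δ0 u=0 clk=0 v=0 x=1 r=0 p=1 y=0 q=1
t2.Δ1 u=0 clk=1 v=0 x=1 r=0 p=1 y=0 q=1
t2.Δ2 u=1 clk=1 v=0 x=1 r=0 p=1 y=0 q=1
t2.Δ3 u=1 clk=1 v=0 x=1 r=1 p=1 y=1 q=0
t2.Δ4 u=1 clk=1 v=0 x=1 r=0 p=1 y=1 q=1
t2.Δ5 u=1 clk=1 v=1 x=1 r=1 p=1 y=1 q=1
t3.Δ0 u=1 clk=1 v=1 x=1 r=1 p=1 y=1 q=1
t3.Δ1 u=1 clk=0 v=1 x=1 r=1 p=1 y=1 q=1
t4.Δ0 u=1 clk=0 v=1 x=1 r=1 p=1 y=1 q=1
t4.Δ1 u=1 clk=1 v=1 x=1 r=1 p=1 y=1 q=1
t4.Δ2 u=0 clk=1 v=1 x=1 r=1 p=1 y=1 q=1
t4.Δ3 u=0 clk=1 v=1 x=1 r=0 p=1 y=0 q=0
t4.Δ4 u=0 clk=1 v=0 x=1 r=1 p=1 y=0 q=1
t4.Δ5 u=0 clk=1 v=0 x=1 r=0 p=1 y=0 q=1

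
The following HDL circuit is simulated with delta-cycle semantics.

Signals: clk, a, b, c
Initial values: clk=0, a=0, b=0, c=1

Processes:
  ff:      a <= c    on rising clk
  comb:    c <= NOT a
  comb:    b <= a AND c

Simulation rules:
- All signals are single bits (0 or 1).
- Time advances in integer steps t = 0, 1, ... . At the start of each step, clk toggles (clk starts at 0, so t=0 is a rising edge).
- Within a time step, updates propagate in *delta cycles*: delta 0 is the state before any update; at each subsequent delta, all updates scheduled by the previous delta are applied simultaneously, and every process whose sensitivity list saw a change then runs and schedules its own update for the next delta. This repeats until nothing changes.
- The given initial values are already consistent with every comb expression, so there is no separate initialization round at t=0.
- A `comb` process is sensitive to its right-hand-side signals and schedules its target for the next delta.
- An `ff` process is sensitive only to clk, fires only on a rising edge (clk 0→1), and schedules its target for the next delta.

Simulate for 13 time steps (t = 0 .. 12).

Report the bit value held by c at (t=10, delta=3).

t0.Δ0 clk=0 a=0 c=1 b=0
t0.Δ1 clk=1 a=0 c=1 b=0
t0.Δ2 clk=1 a=1 c=1 b=0
t0.Δ3 clk=1 a=1 c=0 b=1
t0.Δ4 clk=1 a=1 c=0 b=0
t1.Δ0 clk=1 a=1 c=0 b=0
t1.Δ1 clk=0 a=1 c=0 b=0
t2.Δ0 clk=0 a=1 c=0 b=0
t2.Δ1 clk=1 a=1 c=0 b=0
t2.Δ2 clk=1 a=0 c=0 b=0
t2.Δ3 clk=1 a=0 c=1 b=0
t3.Δ0 clk=1 a=0 c=1 b=0
t3.Δ1 clk=0 a=0 c=1 b=0
t4.Δ0 clk=0 a=0 c=1 b=0
t4.Δ1 clk=1 a=0 c=1 b=0
t4.Δ2 clk=1 a=1 c=1 b=0
t4.Δ3 clk=1 a=1 c=0 b=1
t4.Δ4 clk=1 a=1 c=0 b=0
t5.Δ0 clk=1 a=1 c=0 b=0
t5.Δ1 clk=0 a=1 c=0 b=0
t6.Δ0 clk=0 a=1 c=0 b=0
t6.Δ1 clk=1 a=1 c=0 b=0
t6.Δ2 clk=1 a=0 c=0 b=0
t6.Δ3 clk=1 a=0 c=1 b=0
t7.Δ0 clk=1 a=0 c=1 b=0
t7.Δ1 clk=0 a=0 c=1 b=0
t8.Δ0 clk=0 a=0 c=1 b=0
t8.Δ1 clk=1 a=0 c=1 b=0
t8.Δ2 clk=1 a=1 c=1 b=0
t8.Δ3 clk=1 a=1 c=0 b=1
t8.Δ4 clk=1 a=1 c=0 b=0
t9.Δ0 clk=1 a=1 c=0 b=0
t9.Δ1 clk=0 a=1 c=0 b=0
t10.Δ0 clk=0 a=1 c=0 b=0
t10.Δ1 clk=1 a=1 c=0 b=0
t10.Δ2 clk=1 a=0 c=0 b=0
t10.Δ3 clk=1 a=0 c=1 b=0
t11.Δ0 clk=1 a=0 c=1 b=0
t11.Δ1 clk=0 a=0 c=1 b=0
t12.Δ0 clk=0 a=0 c=1 b=0
t12.Δ1 clk=1 a=0 c=1 b=0
t12.Δ2 clk=1 a=1 c=1 b=0
t12.Δ3 clk=1 a=1 c=0 b=1
t12.Δ4 clk=1 a=1 c=0 b=0

1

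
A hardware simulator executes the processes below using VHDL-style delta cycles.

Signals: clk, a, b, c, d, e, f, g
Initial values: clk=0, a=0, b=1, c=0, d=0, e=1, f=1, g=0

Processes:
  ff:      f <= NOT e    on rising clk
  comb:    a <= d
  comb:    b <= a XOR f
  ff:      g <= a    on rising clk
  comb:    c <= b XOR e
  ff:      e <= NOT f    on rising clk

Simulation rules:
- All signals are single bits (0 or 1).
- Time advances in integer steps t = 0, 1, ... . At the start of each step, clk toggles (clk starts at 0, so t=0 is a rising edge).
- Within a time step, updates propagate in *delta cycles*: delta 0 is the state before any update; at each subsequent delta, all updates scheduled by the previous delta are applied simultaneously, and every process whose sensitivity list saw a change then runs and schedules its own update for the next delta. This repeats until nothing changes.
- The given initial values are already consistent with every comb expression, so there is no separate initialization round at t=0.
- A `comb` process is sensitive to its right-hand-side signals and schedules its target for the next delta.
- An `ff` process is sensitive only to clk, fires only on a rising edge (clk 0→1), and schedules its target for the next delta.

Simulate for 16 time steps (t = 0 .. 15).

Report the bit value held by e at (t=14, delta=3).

t=0 Δ0: e=1 g=0 b=1 d=0 clk=0 f=1 a=0 c=0
  Δ1: clk:0→1
  Δ2: e:1→0, f:1→0
  Δ3: b:1→0, c:0→1
  Δ4: c:1→0
  (4Δ to stable)
t=1 Δ0: e=0 g=0 b=0 d=0 clk=1 f=0 a=0 c=0
  Δ1: clk:1→0
  (1Δ to stable)
t=2 Δ0: e=0 g=0 b=0 d=0 clk=0 f=0 a=0 c=0
  Δ1: clk:0→1
  Δ2: e:0→1, f:0→1
  Δ3: b:0→1, c:0→1
  Δ4: c:1→0
  (4Δ to stable)
t=3 Δ0: e=1 g=0 b=1 d=0 clk=1 f=1 a=0 c=0
  Δ1: clk:1→0
  (1Δ to stable)
t=4 Δ0: e=1 g=0 b=1 d=0 clk=0 f=1 a=0 c=0
  Δ1: clk:0→1
  Δ2: e:1→0, f:1→0
  Δ3: b:1→0, c:0→1
  Δ4: c:1→0
  (4Δ to stable)
t=5 Δ0: e=0 g=0 b=0 d=0 clk=1 f=0 a=0 c=0
  Δ1: clk:1→0
  (1Δ to stable)
t=6 Δ0: e=0 g=0 b=0 d=0 clk=0 f=0 a=0 c=0
  Δ1: clk:0→1
  Δ2: e:0→1, f:0→1
  Δ3: b:0→1, c:0→1
  Δ4: c:1→0
  (4Δ to stable)
t=7 Δ0: e=1 g=0 b=1 d=0 clk=1 f=1 a=0 c=0
  Δ1: clk:1→0
  (1Δ to stable)
t=8 Δ0: e=1 g=0 b=1 d=0 clk=0 f=1 a=0 c=0
  Δ1: clk:0→1
  Δ2: e:1→0, f:1→0
  Δ3: b:1→0, c:0→1
  Δ4: c:1→0
  (4Δ to stable)
t=9 Δ0: e=0 g=0 b=0 d=0 clk=1 f=0 a=0 c=0
  Δ1: clk:1→0
  (1Δ to stable)
t=10 Δ0: e=0 g=0 b=0 d=0 clk=0 f=0 a=0 c=0
  Δ1: clk:0→1
  Δ2: e:0→1, f:0→1
  Δ3: b:0→1, c:0→1
  Δ4: c:1→0
  (4Δ to stable)
t=11 Δ0: e=1 g=0 b=1 d=0 clk=1 f=1 a=0 c=0
  Δ1: clk:1→0
  (1Δ to stable)
t=12 Δ0: e=1 g=0 b=1 d=0 clk=0 f=1 a=0 c=0
  Δ1: clk:0→1
  Δ2: e:1→0, f:1→0
  Δ3: b:1→0, c:0→1
  Δ4: c:1→0
  (4Δ to stable)
t=13 Δ0: e=0 g=0 b=0 d=0 clk=1 f=0 a=0 c=0
  Δ1: clk:1→0
  (1Δ to stable)
t=14 Δ0: e=0 g=0 b=0 d=0 clk=0 f=0 a=0 c=0
  Δ1: clk:0→1
  Δ2: e:0→1, f:0→1
  Δ3: b:0→1, c:0→1
  Δ4: c:1→0
  (4Δ to stable)
t=15 Δ0: e=1 g=0 b=1 d=0 clk=1 f=1 a=0 c=0
  Δ1: clk:1→0
  (1Δ to stable)

1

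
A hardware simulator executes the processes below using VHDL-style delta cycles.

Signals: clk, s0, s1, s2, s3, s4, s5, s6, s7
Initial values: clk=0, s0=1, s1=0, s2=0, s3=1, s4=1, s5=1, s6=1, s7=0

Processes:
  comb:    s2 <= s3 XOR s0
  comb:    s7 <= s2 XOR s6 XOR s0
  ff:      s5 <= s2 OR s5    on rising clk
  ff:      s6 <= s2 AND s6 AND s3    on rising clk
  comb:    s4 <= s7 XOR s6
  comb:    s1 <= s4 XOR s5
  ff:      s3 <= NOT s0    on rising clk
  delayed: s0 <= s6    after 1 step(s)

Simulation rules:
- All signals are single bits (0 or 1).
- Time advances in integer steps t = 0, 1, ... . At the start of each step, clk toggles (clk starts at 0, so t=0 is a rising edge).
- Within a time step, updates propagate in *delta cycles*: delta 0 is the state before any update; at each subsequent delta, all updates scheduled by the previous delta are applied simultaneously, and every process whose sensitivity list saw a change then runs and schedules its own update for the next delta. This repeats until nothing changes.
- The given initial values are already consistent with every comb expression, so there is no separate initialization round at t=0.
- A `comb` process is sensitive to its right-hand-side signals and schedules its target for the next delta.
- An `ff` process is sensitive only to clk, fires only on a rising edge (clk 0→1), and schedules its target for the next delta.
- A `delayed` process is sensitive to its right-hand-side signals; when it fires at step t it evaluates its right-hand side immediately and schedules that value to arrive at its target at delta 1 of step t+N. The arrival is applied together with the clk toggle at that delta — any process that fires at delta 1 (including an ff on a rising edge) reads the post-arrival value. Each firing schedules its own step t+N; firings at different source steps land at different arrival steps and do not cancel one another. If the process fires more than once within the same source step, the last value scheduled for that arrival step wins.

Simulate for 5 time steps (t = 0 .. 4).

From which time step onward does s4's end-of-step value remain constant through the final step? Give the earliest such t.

2

[bits: s0,s3,s7,s6,s1,s5,s4,s2,clk]
t=0: Δ0=110101100 Δ1=110101101 Δ2=100001101 Δ3=101001011 Δ4=100011111 Δ5=100001011 Δ6=100011011 | 6Δ
t=1: Δ0=100011011 Δ1=000011010 Δ2=001011000 Δ3=000011100 Δ4=000001000 Δ5=000011000 | 5Δ
t=2: Δ0=000011000 Δ1=000011001 Δ2=010011001 Δ3=010011011 Δ4=011011011 Δ5=011011111 Δ6=011001111 | 6Δ
t=3: Δ0=011001111 Δ1=011001110 | 1Δ
t=4: Δ0=011001110 Δ1=011001111 | 1Δ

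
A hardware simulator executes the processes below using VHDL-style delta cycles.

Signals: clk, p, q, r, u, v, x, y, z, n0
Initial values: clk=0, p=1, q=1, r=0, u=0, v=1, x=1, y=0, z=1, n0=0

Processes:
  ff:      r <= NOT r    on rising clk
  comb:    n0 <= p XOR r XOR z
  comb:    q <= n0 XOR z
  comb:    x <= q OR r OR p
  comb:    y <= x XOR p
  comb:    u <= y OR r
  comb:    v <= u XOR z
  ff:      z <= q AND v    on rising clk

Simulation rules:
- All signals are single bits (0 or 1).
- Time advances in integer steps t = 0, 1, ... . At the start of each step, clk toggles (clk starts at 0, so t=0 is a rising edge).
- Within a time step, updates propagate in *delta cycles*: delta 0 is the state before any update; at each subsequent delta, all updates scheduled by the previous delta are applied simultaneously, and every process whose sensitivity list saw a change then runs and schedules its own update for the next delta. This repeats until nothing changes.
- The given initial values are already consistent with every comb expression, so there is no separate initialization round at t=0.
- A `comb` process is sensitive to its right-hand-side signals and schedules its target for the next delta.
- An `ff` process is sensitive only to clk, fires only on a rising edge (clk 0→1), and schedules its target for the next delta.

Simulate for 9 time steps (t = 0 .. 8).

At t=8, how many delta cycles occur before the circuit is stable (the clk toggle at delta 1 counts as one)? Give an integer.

[bits: n0,clk,y,r,q,x,v,p,z,u]
t=0: Δ0=0000111110 Δ1=0100111110 Δ2=0101111110 Δ3=1101111111 Δ4=1101010111 | 4Δ
t=1: Δ0=1101010111 Δ1=1001010111 | 1Δ
t=2: Δ0=1001010111 Δ1=1101010111 Δ2=1100010101 Δ3=1100111100 Δ4=1100110100 | 4Δ
t=3: Δ0=1100110100 Δ1=1000110100 | 1Δ
t=4: Δ0=1000110100 Δ1=1100110100 Δ2=1101110100 Δ3=0101110101 Δ4=0101011101 | 4Δ
t=5: Δ0=0101011101 Δ1=0001011101 | 1Δ
t=6: Δ0=0001011101 Δ1=0101011101 Δ2=0100011101 Δ3=1100011100 Δ4=1100110100 | 4Δ
t=7: Δ0=1100110100 Δ1=1000110100 | 1Δ
t=8: Δ0=1000110100 Δ1=1100110100 Δ2=1101110100 Δ3=0101110101 Δ4=0101011101 | 4Δ

4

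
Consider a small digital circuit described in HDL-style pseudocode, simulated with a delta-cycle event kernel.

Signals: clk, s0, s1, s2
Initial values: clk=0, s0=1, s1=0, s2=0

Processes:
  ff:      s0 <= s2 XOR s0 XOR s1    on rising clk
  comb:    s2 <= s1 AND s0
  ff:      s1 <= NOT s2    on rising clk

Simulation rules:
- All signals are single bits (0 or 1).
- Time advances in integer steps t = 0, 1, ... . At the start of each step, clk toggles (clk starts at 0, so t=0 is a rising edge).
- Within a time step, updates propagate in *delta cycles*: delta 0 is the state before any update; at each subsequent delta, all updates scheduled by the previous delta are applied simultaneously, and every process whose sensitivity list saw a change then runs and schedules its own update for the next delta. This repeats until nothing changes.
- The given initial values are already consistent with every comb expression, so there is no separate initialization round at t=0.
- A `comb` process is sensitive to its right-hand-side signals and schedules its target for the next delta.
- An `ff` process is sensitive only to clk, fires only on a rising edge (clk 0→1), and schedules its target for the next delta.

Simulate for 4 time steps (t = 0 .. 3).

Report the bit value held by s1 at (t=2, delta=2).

t=0 Δ0: clk=0 s1=0 s0=1 s2=0
  Δ1: clk:0→1
  Δ2: s1:0→1
  Δ3: s2:0→1
  (3Δ to stable)
t=1 Δ0: clk=1 s1=1 s0=1 s2=1
  Δ1: clk:1→0
  (1Δ to stable)
t=2 Δ0: clk=0 s1=1 s0=1 s2=1
  Δ1: clk:0→1
  Δ2: s1:1→0
  Δ3: s2:1→0
  (3Δ to stable)
t=3 Δ0: clk=1 s1=0 s0=1 s2=0
  Δ1: clk:1→0
  (1Δ to stable)

0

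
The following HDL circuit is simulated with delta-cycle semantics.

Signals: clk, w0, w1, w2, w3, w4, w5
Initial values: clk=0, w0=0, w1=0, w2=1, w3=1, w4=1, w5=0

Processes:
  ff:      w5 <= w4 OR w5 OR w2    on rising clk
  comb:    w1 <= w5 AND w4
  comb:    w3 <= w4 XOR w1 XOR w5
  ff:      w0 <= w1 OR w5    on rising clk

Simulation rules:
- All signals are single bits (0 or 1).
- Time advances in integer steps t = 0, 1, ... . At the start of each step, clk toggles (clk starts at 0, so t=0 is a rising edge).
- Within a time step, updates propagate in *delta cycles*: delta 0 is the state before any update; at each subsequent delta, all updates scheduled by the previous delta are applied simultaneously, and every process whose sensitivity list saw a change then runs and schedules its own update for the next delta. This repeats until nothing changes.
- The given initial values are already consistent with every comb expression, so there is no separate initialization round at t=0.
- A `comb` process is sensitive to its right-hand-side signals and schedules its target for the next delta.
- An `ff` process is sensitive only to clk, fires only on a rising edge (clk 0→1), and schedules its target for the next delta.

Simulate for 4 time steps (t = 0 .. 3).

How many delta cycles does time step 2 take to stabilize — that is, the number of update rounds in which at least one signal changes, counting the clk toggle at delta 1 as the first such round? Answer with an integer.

t0.Δ0 w5=0 clk=0 w4=1 w3=1 w1=0 w0=0 w2=1
t0.Δ1 w5=0 clk=1 w4=1 w3=1 w1=0 w0=0 w2=1
t0.Δ2 w5=1 clk=1 w4=1 w3=1 w1=0 w0=0 w2=1
t0.Δ3 w5=1 clk=1 w4=1 w3=0 w1=1 w0=0 w2=1
t0.Δ4 w5=1 clk=1 w4=1 w3=1 w1=1 w0=0 w2=1
t1.Δ0 w5=1 clk=1 w4=1 w3=1 w1=1 w0=0 w2=1
t1.Δ1 w5=1 clk=0 w4=1 w3=1 w1=1 w0=0 w2=1
t2.Δ0 w5=1 clk=0 w4=1 w3=1 w1=1 w0=0 w2=1
t2.Δ1 w5=1 clk=1 w4=1 w3=1 w1=1 w0=0 w2=1
t2.Δ2 w5=1 clk=1 w4=1 w3=1 w1=1 w0=1 w2=1
t3.Δ0 w5=1 clk=1 w4=1 w3=1 w1=1 w0=1 w2=1
t3.Δ1 w5=1 clk=0 w4=1 w3=1 w1=1 w0=1 w2=1

2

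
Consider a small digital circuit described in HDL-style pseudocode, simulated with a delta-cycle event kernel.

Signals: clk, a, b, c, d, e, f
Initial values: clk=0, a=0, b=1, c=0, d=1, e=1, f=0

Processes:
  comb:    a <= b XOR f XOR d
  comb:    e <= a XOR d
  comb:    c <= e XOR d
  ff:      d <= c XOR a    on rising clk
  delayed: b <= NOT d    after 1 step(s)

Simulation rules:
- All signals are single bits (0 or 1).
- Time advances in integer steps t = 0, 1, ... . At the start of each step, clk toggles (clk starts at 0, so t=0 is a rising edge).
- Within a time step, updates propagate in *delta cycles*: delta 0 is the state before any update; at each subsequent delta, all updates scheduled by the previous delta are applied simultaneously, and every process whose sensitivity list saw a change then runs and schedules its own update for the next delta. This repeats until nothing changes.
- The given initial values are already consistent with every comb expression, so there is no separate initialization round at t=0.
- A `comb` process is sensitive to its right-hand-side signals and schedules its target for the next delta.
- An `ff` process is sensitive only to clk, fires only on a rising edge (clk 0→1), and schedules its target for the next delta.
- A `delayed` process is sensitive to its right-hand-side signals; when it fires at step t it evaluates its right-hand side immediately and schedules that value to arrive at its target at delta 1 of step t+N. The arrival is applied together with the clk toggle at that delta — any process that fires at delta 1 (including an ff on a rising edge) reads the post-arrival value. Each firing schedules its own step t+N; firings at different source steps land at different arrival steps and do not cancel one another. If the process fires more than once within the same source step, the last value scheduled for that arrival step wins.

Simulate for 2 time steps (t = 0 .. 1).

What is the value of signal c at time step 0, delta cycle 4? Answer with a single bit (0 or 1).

0

[bits: e,d,c,b,f,a,clk]
t=0: Δ0=1101000 Δ1=1101001 Δ2=1001001 Δ3=0011011 Δ4=1001011 Δ5=1011011 | 5Δ
t=1: Δ0=1011011 Δ1=1011010 | 1Δ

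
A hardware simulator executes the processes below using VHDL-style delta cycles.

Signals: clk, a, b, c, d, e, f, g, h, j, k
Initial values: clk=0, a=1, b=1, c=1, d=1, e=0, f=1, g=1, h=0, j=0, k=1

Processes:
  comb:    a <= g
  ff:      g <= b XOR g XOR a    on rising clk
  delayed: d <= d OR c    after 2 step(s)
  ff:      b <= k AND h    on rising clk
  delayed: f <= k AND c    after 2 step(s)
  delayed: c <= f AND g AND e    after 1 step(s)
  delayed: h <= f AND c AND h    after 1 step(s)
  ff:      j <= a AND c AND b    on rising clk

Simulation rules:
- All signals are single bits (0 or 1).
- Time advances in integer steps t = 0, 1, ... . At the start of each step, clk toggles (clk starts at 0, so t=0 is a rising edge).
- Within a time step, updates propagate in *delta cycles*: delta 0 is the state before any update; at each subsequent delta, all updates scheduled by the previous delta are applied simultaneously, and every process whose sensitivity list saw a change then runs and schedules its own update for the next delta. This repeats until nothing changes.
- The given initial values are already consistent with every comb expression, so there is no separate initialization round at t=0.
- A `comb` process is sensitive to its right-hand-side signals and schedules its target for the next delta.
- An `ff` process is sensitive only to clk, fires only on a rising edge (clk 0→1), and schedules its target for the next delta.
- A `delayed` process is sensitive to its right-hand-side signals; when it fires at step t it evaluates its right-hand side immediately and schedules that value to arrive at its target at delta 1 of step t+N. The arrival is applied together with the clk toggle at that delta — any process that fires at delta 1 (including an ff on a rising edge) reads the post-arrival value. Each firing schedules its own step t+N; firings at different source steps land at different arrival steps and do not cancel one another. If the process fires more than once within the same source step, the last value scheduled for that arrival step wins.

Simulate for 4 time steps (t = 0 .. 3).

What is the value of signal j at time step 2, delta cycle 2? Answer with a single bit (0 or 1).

t0.Δ0 clk=0 f=1 d=1 c=1 e=0 k=1 b=1 g=1 j=0 a=1 h=0
t0.Δ1 clk=1 f=1 d=1 c=1 e=0 k=1 b=1 g=1 j=0 a=1 h=0
t0.Δ2 clk=1 f=1 d=1 c=1 e=0 k=1 b=0 g=1 j=1 a=1 h=0
t1.Δ0 clk=1 f=1 d=1 c=1 e=0 k=1 b=0 g=1 j=1 a=1 h=0
t1.Δ1 clk=0 f=1 d=1 c=1 e=0 k=1 b=0 g=1 j=1 a=1 h=0
t2.Δ0 clk=0 f=1 d=1 c=1 e=0 k=1 b=0 g=1 j=1 a=1 h=0
t2.Δ1 clk=1 f=1 d=1 c=1 e=0 k=1 b=0 g=1 j=1 a=1 h=0
t2.Δ2 clk=1 f=1 d=1 c=1 e=0 k=1 b=0 g=0 j=0 a=1 h=0
t2.Δ3 clk=1 f=1 d=1 c=1 e=0 k=1 b=0 g=0 j=0 a=0 h=0
t3.Δ0 clk=1 f=1 d=1 c=1 e=0 k=1 b=0 g=0 j=0 a=0 h=0
t3.Δ1 clk=0 f=1 d=1 c=0 e=0 k=1 b=0 g=0 j=0 a=0 h=0

0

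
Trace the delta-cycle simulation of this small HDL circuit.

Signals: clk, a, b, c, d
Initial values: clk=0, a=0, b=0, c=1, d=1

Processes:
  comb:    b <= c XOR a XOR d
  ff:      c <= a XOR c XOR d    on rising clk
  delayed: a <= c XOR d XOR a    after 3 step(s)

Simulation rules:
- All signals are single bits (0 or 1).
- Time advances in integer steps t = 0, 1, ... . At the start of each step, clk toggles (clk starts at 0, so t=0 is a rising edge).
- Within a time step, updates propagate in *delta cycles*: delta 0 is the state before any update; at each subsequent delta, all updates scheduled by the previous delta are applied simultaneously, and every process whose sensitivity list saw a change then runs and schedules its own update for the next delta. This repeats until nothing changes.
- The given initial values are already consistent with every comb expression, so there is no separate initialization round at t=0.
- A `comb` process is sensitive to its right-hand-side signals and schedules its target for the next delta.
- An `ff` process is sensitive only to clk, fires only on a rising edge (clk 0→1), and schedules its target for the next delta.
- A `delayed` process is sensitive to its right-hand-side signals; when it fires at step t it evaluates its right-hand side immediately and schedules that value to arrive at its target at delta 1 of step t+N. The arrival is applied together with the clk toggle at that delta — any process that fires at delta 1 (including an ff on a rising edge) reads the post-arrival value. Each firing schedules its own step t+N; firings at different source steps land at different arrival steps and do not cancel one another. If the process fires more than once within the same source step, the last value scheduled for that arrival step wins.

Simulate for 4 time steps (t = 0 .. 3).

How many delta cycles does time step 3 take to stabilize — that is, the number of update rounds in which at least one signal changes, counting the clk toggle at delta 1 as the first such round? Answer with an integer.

t=0 Δ0: clk=0 a=0 d=1 c=1 b=0
  Δ1: clk:0→1
  Δ2: c:1→0
  Δ3: b:0→1
  (3Δ to stable)
t=1 Δ0: clk=1 a=0 d=1 c=0 b=1
  Δ1: clk:1→0
  (1Δ to stable)
t=2 Δ0: clk=0 a=0 d=1 c=0 b=1
  Δ1: clk:0→1
  Δ2: c:0→1
  Δ3: b:1→0
  (3Δ to stable)
t=3 Δ0: clk=1 a=0 d=1 c=1 b=0
  Δ1: clk:1→0, a:0→1
  Δ2: b:0→1
  (2Δ to stable)

2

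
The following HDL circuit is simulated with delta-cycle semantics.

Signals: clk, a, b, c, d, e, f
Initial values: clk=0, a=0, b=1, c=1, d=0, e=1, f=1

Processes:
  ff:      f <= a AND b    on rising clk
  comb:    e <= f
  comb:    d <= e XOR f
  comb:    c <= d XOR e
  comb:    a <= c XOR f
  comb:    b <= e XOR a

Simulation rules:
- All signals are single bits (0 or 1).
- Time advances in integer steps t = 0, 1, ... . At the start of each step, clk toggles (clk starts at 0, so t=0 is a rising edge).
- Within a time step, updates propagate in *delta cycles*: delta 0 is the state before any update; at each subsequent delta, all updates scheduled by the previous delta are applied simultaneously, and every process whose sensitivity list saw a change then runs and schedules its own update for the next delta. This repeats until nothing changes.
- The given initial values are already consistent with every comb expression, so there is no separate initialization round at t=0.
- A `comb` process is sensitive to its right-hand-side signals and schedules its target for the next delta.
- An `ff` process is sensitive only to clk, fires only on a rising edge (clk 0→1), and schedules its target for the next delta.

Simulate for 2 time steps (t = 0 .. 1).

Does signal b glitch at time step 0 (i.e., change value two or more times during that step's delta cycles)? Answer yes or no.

no

t0.Δ0 b=1 a=0 e=1 clk=0 f=1 d=0 c=1
t0.Δ1 b=1 a=0 e=1 clk=1 f=1 d=0 c=1
t0.Δ2 b=1 a=0 e=1 clk=1 f=0 d=0 c=1
t0.Δ3 b=1 a=1 e=0 clk=1 f=0 d=1 c=1
t0.Δ4 b=1 a=1 e=0 clk=1 f=0 d=0 c=1
t0.Δ5 b=1 a=1 e=0 clk=1 f=0 d=0 c=0
t0.Δ6 b=1 a=0 e=0 clk=1 f=0 d=0 c=0
t0.Δ7 b=0 a=0 e=0 clk=1 f=0 d=0 c=0
t1.Δ0 b=0 a=0 e=0 clk=1 f=0 d=0 c=0
t1.Δ1 b=0 a=0 e=0 clk=0 f=0 d=0 c=0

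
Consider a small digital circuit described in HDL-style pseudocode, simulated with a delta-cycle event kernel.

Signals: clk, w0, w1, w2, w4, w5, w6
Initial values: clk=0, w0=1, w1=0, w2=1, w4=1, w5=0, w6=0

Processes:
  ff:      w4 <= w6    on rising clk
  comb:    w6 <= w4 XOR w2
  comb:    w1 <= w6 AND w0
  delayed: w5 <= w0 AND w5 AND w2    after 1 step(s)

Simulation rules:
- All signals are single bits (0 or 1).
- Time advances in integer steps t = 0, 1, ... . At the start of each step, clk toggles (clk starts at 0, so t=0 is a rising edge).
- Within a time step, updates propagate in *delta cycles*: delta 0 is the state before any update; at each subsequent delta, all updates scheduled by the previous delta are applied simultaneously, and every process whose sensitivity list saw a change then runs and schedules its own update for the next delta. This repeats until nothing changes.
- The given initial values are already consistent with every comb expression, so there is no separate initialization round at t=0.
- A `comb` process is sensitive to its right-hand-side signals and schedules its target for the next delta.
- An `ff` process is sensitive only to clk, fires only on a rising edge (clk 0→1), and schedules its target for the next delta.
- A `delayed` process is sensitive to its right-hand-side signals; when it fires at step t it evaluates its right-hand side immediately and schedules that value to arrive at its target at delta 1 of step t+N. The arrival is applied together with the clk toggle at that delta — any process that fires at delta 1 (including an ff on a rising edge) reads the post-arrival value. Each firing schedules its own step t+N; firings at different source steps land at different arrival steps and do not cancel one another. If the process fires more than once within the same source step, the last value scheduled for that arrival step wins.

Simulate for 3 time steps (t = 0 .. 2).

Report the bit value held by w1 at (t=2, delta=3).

1

[bits: w4,clk,w1,w2,w6,w5,w0]
t=0: Δ0=1001001 Δ1=1101001 Δ2=0101001 Δ3=0101101 Δ4=0111101 | 4Δ
t=1: Δ0=0111101 Δ1=0011101 | 1Δ
t=2: Δ0=0011101 Δ1=0111101 Δ2=1111101 Δ3=1111001 Δ4=1101001 | 4Δ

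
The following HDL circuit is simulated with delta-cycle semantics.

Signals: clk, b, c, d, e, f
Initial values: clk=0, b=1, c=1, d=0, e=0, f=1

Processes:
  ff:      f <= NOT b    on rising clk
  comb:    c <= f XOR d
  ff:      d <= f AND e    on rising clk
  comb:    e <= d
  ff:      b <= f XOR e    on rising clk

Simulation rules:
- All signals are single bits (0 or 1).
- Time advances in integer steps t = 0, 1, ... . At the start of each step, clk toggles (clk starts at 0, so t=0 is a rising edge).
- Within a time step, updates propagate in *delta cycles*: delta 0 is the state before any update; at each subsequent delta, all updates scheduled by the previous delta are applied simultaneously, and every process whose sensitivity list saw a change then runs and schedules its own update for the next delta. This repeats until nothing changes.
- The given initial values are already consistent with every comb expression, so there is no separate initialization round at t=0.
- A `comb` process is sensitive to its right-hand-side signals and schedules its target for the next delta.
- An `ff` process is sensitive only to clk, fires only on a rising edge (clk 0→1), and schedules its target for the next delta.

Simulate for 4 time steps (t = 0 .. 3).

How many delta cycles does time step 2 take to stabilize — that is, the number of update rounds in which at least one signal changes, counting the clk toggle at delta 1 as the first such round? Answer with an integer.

t=0 Δ0: c=1 clk=0 b=1 d=0 f=1 e=0
  Δ1: clk:0→1
  Δ2: f:1→0
  Δ3: c:1→0
  (3Δ to stable)
t=1 Δ0: c=0 clk=1 b=1 d=0 f=0 e=0
  Δ1: clk:1→0
  (1Δ to stable)
t=2 Δ0: c=0 clk=0 b=1 d=0 f=0 e=0
  Δ1: clk:0→1
  Δ2: b:1→0
  (2Δ to stable)
t=3 Δ0: c=0 clk=1 b=0 d=0 f=0 e=0
  Δ1: clk:1→0
  (1Δ to stable)

2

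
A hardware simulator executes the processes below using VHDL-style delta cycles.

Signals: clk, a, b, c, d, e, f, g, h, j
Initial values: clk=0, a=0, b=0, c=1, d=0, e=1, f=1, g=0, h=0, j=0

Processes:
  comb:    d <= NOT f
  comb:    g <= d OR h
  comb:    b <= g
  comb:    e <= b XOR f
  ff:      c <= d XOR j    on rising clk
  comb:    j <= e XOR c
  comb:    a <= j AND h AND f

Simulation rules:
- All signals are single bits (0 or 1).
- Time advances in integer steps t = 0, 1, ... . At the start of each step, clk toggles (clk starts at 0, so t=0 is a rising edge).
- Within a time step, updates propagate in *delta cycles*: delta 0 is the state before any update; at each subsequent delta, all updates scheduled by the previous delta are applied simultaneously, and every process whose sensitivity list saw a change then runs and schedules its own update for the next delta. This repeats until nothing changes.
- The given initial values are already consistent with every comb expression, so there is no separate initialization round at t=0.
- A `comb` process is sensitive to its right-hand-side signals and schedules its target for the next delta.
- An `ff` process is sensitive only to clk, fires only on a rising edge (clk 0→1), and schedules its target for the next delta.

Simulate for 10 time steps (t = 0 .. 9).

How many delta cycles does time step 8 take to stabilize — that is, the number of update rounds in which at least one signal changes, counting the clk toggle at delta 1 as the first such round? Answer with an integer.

[bits: g,h,e,d,clk,f,a,c,b,j]
t=0: Δ0=0010010100 Δ1=0010110100 Δ2=0010110000 Δ3=0010110001 | 3Δ
t=1: Δ0=0010110001 Δ1=0010010001 | 1Δ
t=2: Δ0=0010010001 Δ1=0010110001 Δ2=0010110101 Δ3=0010110100 | 3Δ
t=3: Δ0=0010110100 Δ1=0010010100 | 1Δ
t=4: Δ0=0010010100 Δ1=0010110100 Δ2=0010110000 Δ3=0010110001 | 3Δ
t=5: Δ0=0010110001 Δ1=0010010001 | 1Δ
t=6: Δ0=0010010001 Δ1=0010110001 Δ2=0010110101 Δ3=0010110100 | 3Δ
t=7: Δ0=0010110100 Δ1=0010010100 | 1Δ
t=8: Δ0=0010010100 Δ1=0010110100 Δ2=0010110000 Δ3=0010110001 | 3Δ
t=9: Δ0=0010110001 Δ1=0010010001 | 1Δ

3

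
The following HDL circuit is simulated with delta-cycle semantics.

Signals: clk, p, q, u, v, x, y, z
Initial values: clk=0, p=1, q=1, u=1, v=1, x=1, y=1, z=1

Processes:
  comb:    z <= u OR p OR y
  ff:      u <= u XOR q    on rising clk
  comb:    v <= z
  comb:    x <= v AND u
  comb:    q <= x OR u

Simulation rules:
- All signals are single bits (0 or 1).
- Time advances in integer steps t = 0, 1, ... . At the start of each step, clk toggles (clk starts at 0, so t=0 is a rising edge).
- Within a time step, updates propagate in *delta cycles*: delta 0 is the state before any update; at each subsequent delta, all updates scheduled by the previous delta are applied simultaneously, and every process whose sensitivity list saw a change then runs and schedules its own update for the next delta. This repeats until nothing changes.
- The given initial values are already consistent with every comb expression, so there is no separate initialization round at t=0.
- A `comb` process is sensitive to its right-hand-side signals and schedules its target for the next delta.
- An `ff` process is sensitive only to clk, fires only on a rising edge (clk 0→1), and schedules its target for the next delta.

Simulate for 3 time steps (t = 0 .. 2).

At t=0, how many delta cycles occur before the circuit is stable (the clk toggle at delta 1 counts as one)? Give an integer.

4

[bits: u,z,x,v,p,q,y,clk]
t=0: Δ0=11111110 Δ1=11111111 Δ2=01111111 Δ3=01011111 Δ4=01011011 | 4Δ
t=1: Δ0=01011011 Δ1=01011010 | 1Δ
t=2: Δ0=01011010 Δ1=01011011 | 1Δ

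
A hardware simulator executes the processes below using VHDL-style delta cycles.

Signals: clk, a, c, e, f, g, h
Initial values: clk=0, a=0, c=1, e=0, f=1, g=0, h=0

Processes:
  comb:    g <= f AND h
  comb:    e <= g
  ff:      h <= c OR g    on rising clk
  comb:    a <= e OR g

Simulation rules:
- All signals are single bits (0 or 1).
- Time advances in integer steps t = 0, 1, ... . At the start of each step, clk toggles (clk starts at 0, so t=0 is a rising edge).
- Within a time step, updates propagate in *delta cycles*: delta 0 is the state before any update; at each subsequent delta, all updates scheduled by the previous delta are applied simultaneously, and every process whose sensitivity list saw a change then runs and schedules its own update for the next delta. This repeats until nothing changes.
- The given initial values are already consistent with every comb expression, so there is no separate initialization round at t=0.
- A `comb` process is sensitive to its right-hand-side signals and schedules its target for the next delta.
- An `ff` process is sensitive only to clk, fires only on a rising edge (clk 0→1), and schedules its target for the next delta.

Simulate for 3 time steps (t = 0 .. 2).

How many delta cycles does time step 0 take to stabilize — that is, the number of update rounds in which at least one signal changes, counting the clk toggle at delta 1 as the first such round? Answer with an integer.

[bits: e,g,clk,a,h,f,c]
t=0: Δ0=0000011 Δ1=0010011 Δ2=0010111 Δ3=0110111 Δ4=1111111 | 4Δ
t=1: Δ0=1111111 Δ1=1101111 | 1Δ
t=2: Δ0=1101111 Δ1=1111111 | 1Δ

4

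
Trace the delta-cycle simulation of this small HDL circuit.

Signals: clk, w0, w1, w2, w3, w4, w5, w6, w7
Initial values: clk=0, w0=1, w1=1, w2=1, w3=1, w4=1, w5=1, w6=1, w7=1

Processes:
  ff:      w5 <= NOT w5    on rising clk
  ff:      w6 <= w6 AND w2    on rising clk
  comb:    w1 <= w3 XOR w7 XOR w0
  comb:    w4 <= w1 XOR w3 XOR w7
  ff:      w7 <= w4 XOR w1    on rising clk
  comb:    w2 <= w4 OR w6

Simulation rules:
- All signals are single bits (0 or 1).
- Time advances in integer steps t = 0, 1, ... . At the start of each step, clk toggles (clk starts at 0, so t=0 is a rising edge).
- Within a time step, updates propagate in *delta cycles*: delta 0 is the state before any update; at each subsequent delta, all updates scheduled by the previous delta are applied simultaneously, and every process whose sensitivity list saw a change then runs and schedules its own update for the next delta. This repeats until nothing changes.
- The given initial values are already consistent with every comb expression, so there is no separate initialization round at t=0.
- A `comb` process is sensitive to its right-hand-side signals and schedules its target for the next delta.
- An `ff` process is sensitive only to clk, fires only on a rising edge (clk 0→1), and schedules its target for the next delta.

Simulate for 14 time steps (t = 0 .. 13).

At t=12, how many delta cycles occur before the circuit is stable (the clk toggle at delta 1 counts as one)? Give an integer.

4

[bits: w5,w0,w4,w2,clk,w6,w3,w7,w1]
t=0: Δ0=111101111 Δ1=111111111 Δ2=011111101 Δ3=010111100 Δ4=011111100 | 4Δ
t=1: Δ0=011111100 Δ1=011101100 | 1Δ
t=2: Δ0=011101100 Δ1=011111100 Δ2=111111110 Δ3=110111111 Δ4=111111111 | 4Δ
t=3: Δ0=111111111 Δ1=111101111 | 1Δ
t=4: Δ0=111101111 Δ1=111111111 Δ2=011111101 Δ3=010111100 Δ4=011111100 | 4Δ
t=5: Δ0=011111100 Δ1=011101100 | 1Δ
t=6: Δ0=011101100 Δ1=011111100 Δ2=111111110 Δ3=110111111 Δ4=111111111 | 4Δ
t=7: Δ0=111111111 Δ1=111101111 | 1Δ
t=8: Δ0=111101111 Δ1=111111111 Δ2=011111101 Δ3=010111100 Δ4=011111100 | 4Δ
t=9: Δ0=011111100 Δ1=011101100 | 1Δ
t=10: Δ0=011101100 Δ1=011111100 Δ2=111111110 Δ3=110111111 Δ4=111111111 | 4Δ
t=11: Δ0=111111111 Δ1=111101111 | 1Δ
t=12: Δ0=111101111 Δ1=111111111 Δ2=011111101 Δ3=010111100 Δ4=011111100 | 4Δ
t=13: Δ0=011111100 Δ1=011101100 | 1Δ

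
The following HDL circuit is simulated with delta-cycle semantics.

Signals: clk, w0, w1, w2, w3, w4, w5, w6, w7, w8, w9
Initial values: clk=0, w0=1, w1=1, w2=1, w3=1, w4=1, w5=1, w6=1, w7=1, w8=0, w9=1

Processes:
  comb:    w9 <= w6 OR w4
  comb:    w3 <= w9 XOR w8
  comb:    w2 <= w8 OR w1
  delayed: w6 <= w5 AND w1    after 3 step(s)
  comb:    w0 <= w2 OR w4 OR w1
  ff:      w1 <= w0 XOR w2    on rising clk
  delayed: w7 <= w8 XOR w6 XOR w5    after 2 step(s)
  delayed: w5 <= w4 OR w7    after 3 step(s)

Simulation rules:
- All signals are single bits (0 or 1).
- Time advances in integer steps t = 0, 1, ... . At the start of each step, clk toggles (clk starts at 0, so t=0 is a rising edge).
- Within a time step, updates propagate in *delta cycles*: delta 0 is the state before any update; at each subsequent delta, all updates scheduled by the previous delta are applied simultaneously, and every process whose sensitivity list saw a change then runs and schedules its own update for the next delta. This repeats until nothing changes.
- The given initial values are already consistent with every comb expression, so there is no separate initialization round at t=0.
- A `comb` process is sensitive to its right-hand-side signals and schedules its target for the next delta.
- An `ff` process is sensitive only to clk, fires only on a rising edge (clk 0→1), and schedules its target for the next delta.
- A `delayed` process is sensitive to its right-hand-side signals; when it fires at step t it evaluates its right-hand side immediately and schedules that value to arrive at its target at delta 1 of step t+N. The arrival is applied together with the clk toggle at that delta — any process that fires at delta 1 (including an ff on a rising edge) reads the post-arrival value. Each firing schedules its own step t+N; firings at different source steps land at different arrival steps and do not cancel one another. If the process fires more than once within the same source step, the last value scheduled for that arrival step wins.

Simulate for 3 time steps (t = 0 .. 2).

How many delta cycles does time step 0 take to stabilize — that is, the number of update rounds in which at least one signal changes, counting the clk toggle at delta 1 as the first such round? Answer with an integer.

[bits: w6,w4,w0,clk,w9,w2,w8,w5,w7,w1,w3]
t=0: Δ0=11101101111 Δ1=11111101111 Δ2=11111101101 Δ3=11111001101 | 3Δ
t=1: Δ0=11111001101 Δ1=11101001101 | 1Δ
t=2: Δ0=11101001101 Δ1=11111001101 Δ2=11111001111 Δ3=11111101111 | 3Δ

3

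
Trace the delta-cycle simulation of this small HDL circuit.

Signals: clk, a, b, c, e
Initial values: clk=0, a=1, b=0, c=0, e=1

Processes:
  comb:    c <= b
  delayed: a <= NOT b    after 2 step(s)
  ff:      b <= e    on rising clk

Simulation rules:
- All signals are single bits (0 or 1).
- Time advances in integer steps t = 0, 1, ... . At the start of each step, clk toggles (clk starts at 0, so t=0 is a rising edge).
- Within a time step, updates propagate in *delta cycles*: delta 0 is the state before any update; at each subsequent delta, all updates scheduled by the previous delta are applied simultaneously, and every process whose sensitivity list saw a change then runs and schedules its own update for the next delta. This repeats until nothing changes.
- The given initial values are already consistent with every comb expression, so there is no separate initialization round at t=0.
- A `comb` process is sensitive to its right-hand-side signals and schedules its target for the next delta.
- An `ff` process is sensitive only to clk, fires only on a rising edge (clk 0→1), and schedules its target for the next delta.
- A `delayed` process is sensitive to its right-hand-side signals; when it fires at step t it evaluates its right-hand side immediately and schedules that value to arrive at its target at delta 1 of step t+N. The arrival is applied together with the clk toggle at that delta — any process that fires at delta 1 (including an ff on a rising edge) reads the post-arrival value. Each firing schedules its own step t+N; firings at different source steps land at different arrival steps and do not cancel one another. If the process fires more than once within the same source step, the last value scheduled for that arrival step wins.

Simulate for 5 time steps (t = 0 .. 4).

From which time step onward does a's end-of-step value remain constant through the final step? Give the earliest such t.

2

[bits: clk,b,c,a,e]
t=0: Δ0=00011 Δ1=10011 Δ2=11011 Δ3=11111 | 3Δ
t=1: Δ0=11111 Δ1=01111 | 1Δ
t=2: Δ0=01111 Δ1=11101 | 1Δ
t=3: Δ0=11101 Δ1=01101 | 1Δ
t=4: Δ0=01101 Δ1=11101 | 1Δ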